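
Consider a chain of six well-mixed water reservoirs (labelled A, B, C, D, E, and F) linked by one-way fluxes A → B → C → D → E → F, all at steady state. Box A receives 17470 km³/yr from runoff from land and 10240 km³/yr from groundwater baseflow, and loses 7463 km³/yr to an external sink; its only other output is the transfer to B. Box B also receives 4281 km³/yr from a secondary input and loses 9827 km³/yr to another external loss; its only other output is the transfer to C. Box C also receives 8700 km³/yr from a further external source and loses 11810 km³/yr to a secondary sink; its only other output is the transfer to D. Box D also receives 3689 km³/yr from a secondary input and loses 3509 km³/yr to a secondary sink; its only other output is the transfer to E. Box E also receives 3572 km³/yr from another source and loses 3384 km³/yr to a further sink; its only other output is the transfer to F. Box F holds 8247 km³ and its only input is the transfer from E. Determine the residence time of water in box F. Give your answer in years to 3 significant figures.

Box A: F(A→B) = (17470 + 10240) − 7463 = 20247 km³/yr.
Box B: F(B→C) = (20247 + 4281) − 9827 = 14701 km³/yr.
Box C: F(C→D) = (14701 + 8700) − 11810 = 11591 km³/yr.
Box D: F(D→E) = (11591 + 3689) − 3509 = 11771 km³/yr.
Box E: F(E→F) = (11771 + 3572) − 3384 = 11959 km³/yr.
Box F throughput = its input = 11959 km³/yr; τ = 8247 / 11959 = 0.6896 yr.

0.690 yr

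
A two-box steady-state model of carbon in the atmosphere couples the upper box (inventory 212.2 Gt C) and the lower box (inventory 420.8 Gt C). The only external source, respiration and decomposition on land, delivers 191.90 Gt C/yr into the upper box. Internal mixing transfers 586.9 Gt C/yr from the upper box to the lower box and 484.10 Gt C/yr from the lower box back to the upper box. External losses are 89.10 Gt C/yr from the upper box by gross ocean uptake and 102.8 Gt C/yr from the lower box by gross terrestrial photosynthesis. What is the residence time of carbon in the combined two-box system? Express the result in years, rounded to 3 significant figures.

3.30 yr

Residence time in the combined system uses the total inventory and the total *external* removal — internal exchanges between the two boxes cancel.
M_total = 212.2 + 420.8 = 633.00 Gt C.
ΣF_external_out = 89.10 + 102.8 = 191.90 Gt C/yr.
τ = M_total / ΣF_ext = 633.00 / 191.90 = 3.299 yr.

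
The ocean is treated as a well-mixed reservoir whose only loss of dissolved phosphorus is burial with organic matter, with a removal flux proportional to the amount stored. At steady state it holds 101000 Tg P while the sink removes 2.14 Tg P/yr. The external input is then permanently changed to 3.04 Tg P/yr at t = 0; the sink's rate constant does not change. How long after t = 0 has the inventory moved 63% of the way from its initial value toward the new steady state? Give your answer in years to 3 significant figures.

τ = M₀/F₀ = 101000/2.14 = 47200 yr.
The remaining gap fraction is e^(−t/τ); 63% covered ⇒ e^(−t/τ) = 0.370.
t = −τ ln(0.370) = 47200 × 0.9943 = 46920 yr.

46900 yr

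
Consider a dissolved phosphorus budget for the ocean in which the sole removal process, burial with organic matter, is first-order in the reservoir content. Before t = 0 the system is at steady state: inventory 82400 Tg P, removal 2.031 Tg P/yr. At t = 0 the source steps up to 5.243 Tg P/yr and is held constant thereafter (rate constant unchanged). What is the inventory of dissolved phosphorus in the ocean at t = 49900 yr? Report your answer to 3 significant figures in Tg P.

175000 Tg P

Residence time τ = M₀/F₀ = 40570 yr. The eventual steady state is M_∞ = M₀·(F₁/F₀) = 82400 × 5.243/2.031 = 212710 Tg P.
The anomaly ΔM(t) = M(t) − M_∞ decays as ΔM₀·e^(−t/τ) with ΔM₀ = 82400 − 212710 = −130300 Tg P.
At t = 49900 yr, e^(−t/τ) = e^(−1.230) = 0.2923, so ΔM = −38090 Tg P and M = 212710 − 38090 = 174620 Tg P.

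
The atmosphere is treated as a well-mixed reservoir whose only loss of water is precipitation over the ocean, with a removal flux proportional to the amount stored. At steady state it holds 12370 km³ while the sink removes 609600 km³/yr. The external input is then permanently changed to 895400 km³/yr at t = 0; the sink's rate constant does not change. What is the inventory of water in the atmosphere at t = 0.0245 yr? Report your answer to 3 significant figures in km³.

16400 km³

τ = M₀/F₀ = 12370/609600 = 0.02029 yr; rate constant k = 1/τ.
New steady state M_∞ = F₁/k = F₁·τ = 895400 × 0.02029 = 18169 km³.
M(t) = M_∞ + (M₀ − M_∞)·e^(−t/τ); t/τ = 0.0245/0.02029 = 1.207, so e^(−t/τ) = 0.2990.
M(t) = 18169 − 5799 × 0.2990 = 16436 km³.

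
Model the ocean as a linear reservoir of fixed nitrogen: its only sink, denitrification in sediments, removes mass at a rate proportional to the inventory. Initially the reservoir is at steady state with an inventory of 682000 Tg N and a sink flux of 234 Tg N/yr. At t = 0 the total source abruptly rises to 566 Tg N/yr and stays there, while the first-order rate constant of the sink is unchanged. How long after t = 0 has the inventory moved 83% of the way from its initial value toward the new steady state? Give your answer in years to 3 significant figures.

5160 yr

τ = M₀/F₀ = 682000/234 = 2915 yr.
The remaining gap fraction is e^(−t/τ); 83% covered ⇒ e^(−t/τ) = 0.170.
t = −τ ln(0.170) = 2915 × 1.772 = 5164 yr.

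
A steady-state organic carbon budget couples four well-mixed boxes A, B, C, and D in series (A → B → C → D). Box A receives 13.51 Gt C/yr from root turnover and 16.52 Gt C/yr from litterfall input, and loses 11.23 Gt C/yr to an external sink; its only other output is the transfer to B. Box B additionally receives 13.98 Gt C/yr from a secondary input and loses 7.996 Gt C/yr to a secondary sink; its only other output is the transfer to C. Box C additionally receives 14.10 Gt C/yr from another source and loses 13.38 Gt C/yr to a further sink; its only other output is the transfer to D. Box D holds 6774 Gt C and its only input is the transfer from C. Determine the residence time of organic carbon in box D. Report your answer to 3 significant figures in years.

266 yr

Box A: F(A→B) = (13.51 + 16.52) − 11.23 = 18.800 Gt C/yr.
Box B: F(B→C) = (18.800 + 13.98) − 7.996 = 24.784 Gt C/yr.
Box C: F(C→D) = (24.784 + 14.10) − 13.38 = 25.504 Gt C/yr.
Box D throughput = its input = 25.504 Gt C/yr; τ = 6774 / 25.504 = 265.6 yr.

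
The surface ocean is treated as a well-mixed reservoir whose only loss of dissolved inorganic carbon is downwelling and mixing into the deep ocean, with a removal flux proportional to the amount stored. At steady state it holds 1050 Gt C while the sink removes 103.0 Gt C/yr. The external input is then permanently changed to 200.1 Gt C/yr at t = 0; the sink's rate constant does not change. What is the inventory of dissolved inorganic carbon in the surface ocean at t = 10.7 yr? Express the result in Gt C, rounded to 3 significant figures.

Residence time τ = M₀/F₀ = 10.19 yr. The eventual steady state is M_∞ = M₀·(F₁/F₀) = 1050 × 200.1/103.0 = 2039.9 Gt C.
The anomaly ΔM(t) = M(t) − M_∞ decays as ΔM₀·e^(−t/τ) with ΔM₀ = 1050 − 2039.9 = −989.9 Gt C.
At t = 10.7 yr, e^(−t/τ) = e^(−1.050) = 0.3501, so ΔM = −346.5 Gt C and M = 2039.9 − 346.5 = 1693.3 Gt C.

1690 Gt C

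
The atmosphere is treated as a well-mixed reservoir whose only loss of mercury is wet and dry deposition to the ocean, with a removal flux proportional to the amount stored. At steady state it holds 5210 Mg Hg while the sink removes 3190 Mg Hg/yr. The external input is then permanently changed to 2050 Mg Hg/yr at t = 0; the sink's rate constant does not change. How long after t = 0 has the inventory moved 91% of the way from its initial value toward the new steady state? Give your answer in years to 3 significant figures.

τ = M₀/F₀ = 5210/3190 = 1.633 yr.
The remaining gap fraction is e^(−t/τ); 91% covered ⇒ e^(−t/τ) = 0.0900.
t = −τ ln(0.0900) = 1.633 × 2.408 = 3.933 yr.

3.93 yr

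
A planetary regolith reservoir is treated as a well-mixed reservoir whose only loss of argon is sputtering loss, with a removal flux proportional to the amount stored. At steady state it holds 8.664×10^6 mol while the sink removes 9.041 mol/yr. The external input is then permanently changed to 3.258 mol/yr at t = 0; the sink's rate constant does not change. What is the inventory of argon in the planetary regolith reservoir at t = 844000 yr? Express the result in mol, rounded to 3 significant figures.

τ = M₀/F₀ = 8.664×10^6/9.041 = 958300 yr; rate constant k = 1/τ.
New steady state M_∞ = F₁/k = F₁·τ = 3.258 × 958300 = 3.1221×10^6 mol.
M(t) = M_∞ + (M₀ − M_∞)·e^(−t/τ); t/τ = 844000/958300 = 0.8807, so e^(−t/τ) = 0.4145.
M(t) = 3.1221×10^6 + 5.542×10^6 × 0.4145 = 5.4191×10^6 mol.

5.42×10^6 mol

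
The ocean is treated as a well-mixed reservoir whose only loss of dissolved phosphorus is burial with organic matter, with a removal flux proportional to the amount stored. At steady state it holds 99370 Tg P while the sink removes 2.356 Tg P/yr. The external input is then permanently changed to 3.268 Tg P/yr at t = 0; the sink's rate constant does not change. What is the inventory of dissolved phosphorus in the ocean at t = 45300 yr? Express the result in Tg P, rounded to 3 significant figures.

Residence time τ = M₀/F₀ = 42180 yr. The eventual steady state is M_∞ = M₀·(F₁/F₀) = 99370 × 3.268/2.356 = 137840 Tg P.
The anomaly ΔM(t) = M(t) − M_∞ decays as ΔM₀·e^(−t/τ) with ΔM₀ = 99370 − 137840 = −38470 Tg P.
At t = 45300 yr, e^(−t/τ) = e^(−1.074) = 0.3416, so ΔM = −13140 Tg P and M = 137840 − 13140 = 124690 Tg P.

125000 Tg P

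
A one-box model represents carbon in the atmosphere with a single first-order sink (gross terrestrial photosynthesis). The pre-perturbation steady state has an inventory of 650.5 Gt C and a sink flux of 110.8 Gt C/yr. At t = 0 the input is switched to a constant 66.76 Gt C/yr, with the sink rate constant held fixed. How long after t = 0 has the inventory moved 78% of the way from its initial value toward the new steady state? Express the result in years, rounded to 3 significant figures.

8.89 yr

τ = M₀/F₀ = 650.5/110.8 = 5.871 yr.
The remaining gap fraction is e^(−t/τ); 78% covered ⇒ e^(−t/τ) = 0.220.
t = −τ ln(0.220) = 5.871 × 1.514 = 8.889 yr.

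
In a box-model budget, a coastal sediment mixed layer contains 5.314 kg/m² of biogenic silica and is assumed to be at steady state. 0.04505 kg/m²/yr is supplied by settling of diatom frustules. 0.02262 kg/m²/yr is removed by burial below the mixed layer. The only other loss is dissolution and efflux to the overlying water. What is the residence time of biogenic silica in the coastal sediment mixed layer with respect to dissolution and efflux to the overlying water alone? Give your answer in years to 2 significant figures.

240 yr

At steady state ΣF_in = ΣF_out.
ΣF_in = 0.045050 kg/m²/yr.
Dissolution and efflux to the overlying water flux = ΣF_in − (0.02262) = 0.045050 − 0.02262 = 0.02243 kg/m²/yr.
τ = M / F = 5.314 / 0.02243 = 236.9 yr.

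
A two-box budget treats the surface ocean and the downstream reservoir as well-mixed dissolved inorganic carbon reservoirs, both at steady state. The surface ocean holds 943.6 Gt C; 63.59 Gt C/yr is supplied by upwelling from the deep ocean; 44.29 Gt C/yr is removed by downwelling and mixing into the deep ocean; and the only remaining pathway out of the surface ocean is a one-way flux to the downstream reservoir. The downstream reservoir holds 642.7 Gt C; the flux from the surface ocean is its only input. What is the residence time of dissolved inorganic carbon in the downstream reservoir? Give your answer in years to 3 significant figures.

33.3 yr

Balance the surface ocean: ΣF_in = 63.590 Gt C/yr.
Flux to the downstream reservoir = ΣF_in − (44.29) = 19.300 Gt C/yr.
At steady state the output of the downstream reservoir equals its input, 19.300 Gt C/yr.
τ = M / F = 642.7 / 19.300 = 33.30 yr.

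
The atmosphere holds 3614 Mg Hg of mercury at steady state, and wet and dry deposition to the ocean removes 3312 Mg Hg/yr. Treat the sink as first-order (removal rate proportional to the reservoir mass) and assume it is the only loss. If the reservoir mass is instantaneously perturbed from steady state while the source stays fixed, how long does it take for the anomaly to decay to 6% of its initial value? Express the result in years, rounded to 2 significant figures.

For a linear reservoir the anomaly decays as exp(−t/τ) with τ = M/F = 3614/3312 = 1.091 yr.
exp(−t/τ) = 0.06 ⇒ t = −τ ln(0.06) = 1.091 × 2.813 = 3.070 yr.

3.1 yr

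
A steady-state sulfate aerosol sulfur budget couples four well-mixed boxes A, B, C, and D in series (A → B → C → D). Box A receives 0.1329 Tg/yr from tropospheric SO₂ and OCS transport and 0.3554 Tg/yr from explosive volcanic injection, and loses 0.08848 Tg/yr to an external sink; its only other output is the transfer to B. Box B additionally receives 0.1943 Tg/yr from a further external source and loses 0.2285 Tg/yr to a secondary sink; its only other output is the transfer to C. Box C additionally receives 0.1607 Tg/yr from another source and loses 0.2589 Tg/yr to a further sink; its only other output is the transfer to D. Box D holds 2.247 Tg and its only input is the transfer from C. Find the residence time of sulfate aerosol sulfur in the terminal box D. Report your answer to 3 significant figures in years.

Box A: F(A→B) = (0.1329 + 0.3554) − 0.08848 = 0.39982 Tg/yr.
Box B: F(B→C) = (0.39982 + 0.1943) − 0.2285 = 0.36562 Tg/yr.
Box C: F(C→D) = (0.36562 + 0.1607) − 0.2589 = 0.26742 Tg/yr.
Box D throughput = its input = 0.26742 Tg/yr; τ = 2.247 / 0.26742 = 8.403 yr.

8.40 yr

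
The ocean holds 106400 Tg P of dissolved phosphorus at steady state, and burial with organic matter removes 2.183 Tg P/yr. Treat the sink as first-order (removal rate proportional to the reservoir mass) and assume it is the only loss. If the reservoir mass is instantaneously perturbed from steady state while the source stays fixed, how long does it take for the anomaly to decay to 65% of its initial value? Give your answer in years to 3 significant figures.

For a linear reservoir the anomaly decays as exp(−t/τ) with τ = M/F = 106400/2.183 = 48740 yr.
exp(−t/τ) = 0.65 ⇒ t = −τ ln(0.65) = 48740 × 0.4308 = 21000 yr.

21000 yr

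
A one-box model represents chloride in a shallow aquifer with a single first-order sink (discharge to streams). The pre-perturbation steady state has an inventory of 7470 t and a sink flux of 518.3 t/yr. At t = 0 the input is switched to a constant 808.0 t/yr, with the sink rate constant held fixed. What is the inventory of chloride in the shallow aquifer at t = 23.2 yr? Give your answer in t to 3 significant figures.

10800 t

τ = M₀/F₀ = 7470/518.3 = 14.41 yr; rate constant k = 1/τ.
New steady state M_∞ = F₁/k = F₁·τ = 808.0 × 14.41 = 11645 t.
M(t) = M_∞ + (M₀ − M_∞)·e^(−t/τ); t/τ = 23.2/14.41 = 1.610, so e^(−t/τ) = 0.1999.
M(t) = 11645 − 4175 × 0.1999 = 10810 t.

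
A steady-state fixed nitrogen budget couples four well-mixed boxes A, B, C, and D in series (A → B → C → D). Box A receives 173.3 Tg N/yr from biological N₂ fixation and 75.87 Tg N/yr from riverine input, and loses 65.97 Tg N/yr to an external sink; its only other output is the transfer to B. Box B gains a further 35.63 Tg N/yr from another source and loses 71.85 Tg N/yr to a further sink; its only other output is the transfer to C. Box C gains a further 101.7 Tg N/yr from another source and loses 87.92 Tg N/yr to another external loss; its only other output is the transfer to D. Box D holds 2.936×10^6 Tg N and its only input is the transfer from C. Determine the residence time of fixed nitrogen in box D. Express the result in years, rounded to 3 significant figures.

18300 yr

Box A: F(A→B) = (173.3 + 75.87) − 65.97 = 183.20 Tg N/yr.
Box B: F(B→C) = (183.20 + 35.63) − 71.85 = 146.98 Tg N/yr.
Box C: F(C→D) = (146.98 + 101.7) − 87.92 = 160.76 Tg N/yr.
Box D throughput = its input = 160.76 Tg N/yr; τ = 2.936×10^6 / 160.76 = 18260 yr.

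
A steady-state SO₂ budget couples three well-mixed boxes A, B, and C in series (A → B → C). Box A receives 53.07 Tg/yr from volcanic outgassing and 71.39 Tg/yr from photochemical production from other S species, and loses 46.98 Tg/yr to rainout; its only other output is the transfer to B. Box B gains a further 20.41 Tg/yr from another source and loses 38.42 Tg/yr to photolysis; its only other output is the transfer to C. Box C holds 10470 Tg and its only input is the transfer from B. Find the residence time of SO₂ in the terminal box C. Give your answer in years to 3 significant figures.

176 yr

Box A: F(A→B) = (53.07 + 71.39) − 46.98 = 77.480 Tg/yr.
Box B: F(B→C) = (77.480 + 20.41) − 38.42 = 59.470 Tg/yr.
Box C throughput = its input = 59.470 Tg/yr; τ = 10470 / 59.470 = 176.1 yr.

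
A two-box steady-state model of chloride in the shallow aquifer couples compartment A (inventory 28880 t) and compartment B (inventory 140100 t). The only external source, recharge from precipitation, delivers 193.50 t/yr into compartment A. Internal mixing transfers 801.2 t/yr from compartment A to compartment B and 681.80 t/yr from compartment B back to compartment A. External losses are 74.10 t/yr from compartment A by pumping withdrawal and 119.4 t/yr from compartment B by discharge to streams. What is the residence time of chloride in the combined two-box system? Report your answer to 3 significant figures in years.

Treat the two boxes together as one reservoir: the mixing fluxes between them are internal recycling, so τ = ΣM / Σ(external losses).
M_total = 28880 + 140100 = 168980 t.
ΣF_external_out = 74.10 + 119.4 = 193.50 t/yr.
τ = M_total / ΣF_ext = 168980 / 193.50 = 873.3 yr.

873 yr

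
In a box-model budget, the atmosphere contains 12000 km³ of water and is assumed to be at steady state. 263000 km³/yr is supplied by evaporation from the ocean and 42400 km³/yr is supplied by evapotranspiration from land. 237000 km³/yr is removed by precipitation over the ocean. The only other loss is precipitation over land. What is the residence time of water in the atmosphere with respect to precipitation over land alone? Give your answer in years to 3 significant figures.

At steady state ΣF_in = ΣF_out.
ΣF_in = 263000 + 42400 = 305400 km³/yr.
Precipitation over land flux = ΣF_in − (237000) = 305400 − 237000 = 68400 km³/yr.
τ = M / F = 12000 / 68400 = 0.1754 yr.

0.175 yr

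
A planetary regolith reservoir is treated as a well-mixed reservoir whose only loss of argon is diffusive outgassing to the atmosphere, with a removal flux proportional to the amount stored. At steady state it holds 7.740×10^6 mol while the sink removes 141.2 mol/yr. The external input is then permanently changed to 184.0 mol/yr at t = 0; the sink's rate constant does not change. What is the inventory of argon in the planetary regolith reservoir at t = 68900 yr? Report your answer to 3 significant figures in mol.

τ = M₀/F₀ = 7.740×10^6/141.2 = 54820 yr; rate constant k = 1/τ.
New steady state M_∞ = F₁/k = F₁·τ = 184.0 × 54820 = 1.0086×10^7 mol.
M(t) = M_∞ + (M₀ − M_∞)·e^(−t/τ); t/τ = 68900/54820 = 1.257, so e^(−t/τ) = 0.2845.
M(t) = 1.0086×10^7 − 2.346×10^6 × 0.2845 = 9.4186×10^6 mol.

9.42×10^6 mol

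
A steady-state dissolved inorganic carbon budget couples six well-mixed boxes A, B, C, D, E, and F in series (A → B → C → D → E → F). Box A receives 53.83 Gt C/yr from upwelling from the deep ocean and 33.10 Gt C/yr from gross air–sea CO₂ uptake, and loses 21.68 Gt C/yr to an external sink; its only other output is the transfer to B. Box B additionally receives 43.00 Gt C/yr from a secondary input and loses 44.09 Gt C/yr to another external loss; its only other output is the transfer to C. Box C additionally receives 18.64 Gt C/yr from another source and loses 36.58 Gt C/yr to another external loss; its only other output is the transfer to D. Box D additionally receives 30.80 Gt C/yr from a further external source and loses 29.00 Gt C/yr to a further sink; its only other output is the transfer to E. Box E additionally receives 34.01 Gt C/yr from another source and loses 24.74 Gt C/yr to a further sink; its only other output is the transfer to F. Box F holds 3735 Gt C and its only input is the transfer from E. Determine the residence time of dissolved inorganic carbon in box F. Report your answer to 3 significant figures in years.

Box A: F(A→B) = (53.83 + 33.10) − 21.68 = 65.250 Gt C/yr.
Box B: F(B→C) = (65.250 + 43.00) − 44.09 = 64.160 Gt C/yr.
Box C: F(C→D) = (64.160 + 18.64) − 36.58 = 46.220 Gt C/yr.
Box D: F(D→E) = (46.220 + 30.80) − 29.00 = 48.020 Gt C/yr.
Box E: F(E→F) = (48.020 + 34.01) − 24.74 = 57.290 Gt C/yr.
Box F throughput = its input = 57.290 Gt C/yr; τ = 3735 / 57.290 = 65.19 yr.

65.2 yr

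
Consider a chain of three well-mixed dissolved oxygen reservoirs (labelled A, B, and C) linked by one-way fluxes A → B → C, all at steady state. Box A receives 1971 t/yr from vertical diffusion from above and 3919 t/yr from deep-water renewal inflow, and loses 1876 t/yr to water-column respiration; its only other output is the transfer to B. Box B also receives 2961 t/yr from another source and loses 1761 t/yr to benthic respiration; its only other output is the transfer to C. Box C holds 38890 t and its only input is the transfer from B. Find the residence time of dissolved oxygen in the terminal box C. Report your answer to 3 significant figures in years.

7.46 yr

Box A: F(A→B) = (1971 + 3919) − 1876 = 4014.0 t/yr.
Box B: F(B→C) = (4014.0 + 2961) − 1761 = 5214.0 t/yr.
Box C throughput = its input = 5214.0 t/yr; τ = 38890 / 5214.0 = 7.459 yr.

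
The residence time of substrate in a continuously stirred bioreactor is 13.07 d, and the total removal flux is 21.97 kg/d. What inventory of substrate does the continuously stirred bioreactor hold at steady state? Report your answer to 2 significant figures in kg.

τ = M/F ⇒ M = τ × F = 13.07 × 21.97 = 287.1 kg.

290 kg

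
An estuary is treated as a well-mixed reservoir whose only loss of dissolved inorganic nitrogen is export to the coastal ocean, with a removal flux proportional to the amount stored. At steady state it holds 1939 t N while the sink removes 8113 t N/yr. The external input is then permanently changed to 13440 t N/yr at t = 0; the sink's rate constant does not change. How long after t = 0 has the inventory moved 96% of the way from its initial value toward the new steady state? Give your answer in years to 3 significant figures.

τ = M₀/F₀ = 1939/8113 = 0.2390 yr.
The remaining gap fraction is e^(−t/τ); 96% covered ⇒ e^(−t/τ) = 0.0400.
t = −τ ln(0.0400) = 0.2390 × 3.219 = 0.7693 yr.

0.769 yr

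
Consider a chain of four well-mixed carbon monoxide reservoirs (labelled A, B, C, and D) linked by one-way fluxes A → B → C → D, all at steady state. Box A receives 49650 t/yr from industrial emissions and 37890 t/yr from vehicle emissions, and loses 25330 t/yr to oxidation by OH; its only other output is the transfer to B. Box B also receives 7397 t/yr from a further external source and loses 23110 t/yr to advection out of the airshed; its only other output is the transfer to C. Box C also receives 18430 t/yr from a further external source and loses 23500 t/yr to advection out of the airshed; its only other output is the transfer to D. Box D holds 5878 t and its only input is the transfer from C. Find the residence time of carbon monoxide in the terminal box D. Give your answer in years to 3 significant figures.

0.142 yr

Box A: F(A→B) = (49650 + 37890) − 25330 = 62210 t/yr.
Box B: F(B→C) = (62210 + 7397) − 23110 = 46497 t/yr.
Box C: F(C→D) = (46497 + 18430) − 23500 = 41427 t/yr.
Box D throughput = its input = 41427 t/yr; τ = 5878 / 41427 = 0.1419 yr.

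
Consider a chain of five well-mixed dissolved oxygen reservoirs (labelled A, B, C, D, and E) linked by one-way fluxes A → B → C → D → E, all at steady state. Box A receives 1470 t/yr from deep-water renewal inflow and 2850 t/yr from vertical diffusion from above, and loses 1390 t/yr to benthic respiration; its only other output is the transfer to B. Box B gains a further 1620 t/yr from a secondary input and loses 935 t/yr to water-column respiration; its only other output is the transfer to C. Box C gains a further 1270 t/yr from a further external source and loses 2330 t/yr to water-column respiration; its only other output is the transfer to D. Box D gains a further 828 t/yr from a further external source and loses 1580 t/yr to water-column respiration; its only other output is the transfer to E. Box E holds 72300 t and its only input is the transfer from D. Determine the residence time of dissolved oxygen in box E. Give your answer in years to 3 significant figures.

Box A: F(A→B) = (1470 + 2850) − 1390 = 2930.0 t/yr.
Box B: F(B→C) = (2930.0 + 1620) − 935 = 3615.0 t/yr.
Box C: F(C→D) = (3615.0 + 1270) − 2330 = 2555.0 t/yr.
Box D: F(D→E) = (2555.0 + 828) − 1580 = 1803.0 t/yr.
Box E throughput = its input = 1803.0 t/yr; τ = 72300 / 1803.0 = 40.10 yr.

40.1 yr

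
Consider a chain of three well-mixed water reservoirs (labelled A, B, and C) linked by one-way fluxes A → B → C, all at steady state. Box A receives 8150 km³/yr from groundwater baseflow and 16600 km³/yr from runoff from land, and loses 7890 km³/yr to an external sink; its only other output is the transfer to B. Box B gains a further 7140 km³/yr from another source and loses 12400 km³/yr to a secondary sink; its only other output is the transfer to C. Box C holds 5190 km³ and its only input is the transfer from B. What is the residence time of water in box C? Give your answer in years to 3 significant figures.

0.447 yr

Box A: F(A→B) = (8150 + 16600) − 7890 = 16860 km³/yr.
Box B: F(B→C) = (16860 + 7140) − 12400 = 11600 km³/yr.
Box C throughput = its input = 11600 km³/yr; τ = 5190 / 11600 = 0.4474 yr.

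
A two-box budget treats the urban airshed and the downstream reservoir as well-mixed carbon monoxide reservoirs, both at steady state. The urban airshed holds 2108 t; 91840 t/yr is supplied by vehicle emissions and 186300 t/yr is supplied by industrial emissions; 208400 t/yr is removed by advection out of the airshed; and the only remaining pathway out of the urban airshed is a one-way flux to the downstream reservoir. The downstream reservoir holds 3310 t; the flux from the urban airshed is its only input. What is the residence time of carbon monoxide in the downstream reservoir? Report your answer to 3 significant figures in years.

0.0475 yr

Balance the urban airshed: ΣF_in = 91840 + 186300 = 278140 t/yr.
Flux to the downstream reservoir = ΣF_in − (208400) = 69740 t/yr.
At steady state the output of the downstream reservoir equals its input, 69740 t/yr.
τ = M / F = 3310 / 69740 = 0.04746 yr.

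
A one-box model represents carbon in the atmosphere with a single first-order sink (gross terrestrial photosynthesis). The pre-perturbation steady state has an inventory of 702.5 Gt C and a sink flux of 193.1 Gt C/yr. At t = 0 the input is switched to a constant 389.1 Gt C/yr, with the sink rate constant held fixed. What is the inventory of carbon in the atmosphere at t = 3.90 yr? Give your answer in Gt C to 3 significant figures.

1170 Gt C

The sink rate constant is k = F₀/M₀ = 193.1/702.5 = 0.2749 yr⁻¹.
Solving dM/dt = F₁ − kM with M(0) = M₀ gives M(t) = F₁/k + (M₀ − F₁/k)·e^(−kt).
F₁/k = 389.1/0.2749 = 1415.6 Gt C; kt = 0.2749 × 3.90 = 1.072, e^(−kt) = 0.3423.
M(3.90) = 1415.6 + (702.5 − 1415.6) × 0.3423 = 1415.6 − 244.1 = 1171.5 Gt C.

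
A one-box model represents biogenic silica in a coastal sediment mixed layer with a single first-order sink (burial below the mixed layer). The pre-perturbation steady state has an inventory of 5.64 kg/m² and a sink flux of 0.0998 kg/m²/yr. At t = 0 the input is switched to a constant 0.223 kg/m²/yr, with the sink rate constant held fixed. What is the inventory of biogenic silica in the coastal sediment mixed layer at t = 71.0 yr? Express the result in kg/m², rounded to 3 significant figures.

The sink rate constant is k = F₀/M₀ = 0.0998/5.64 = 0.01770 yr⁻¹.
Solving dM/dt = F₁ − kM with M(0) = M₀ gives M(t) = F₁/k + (M₀ − F₁/k)·e^(−kt).
F₁/k = 0.223/0.01770 = 12.602 kg/m²; kt = 0.01770 × 71.0 = 1.256, e^(−kt) = 0.2847.
M(71.0) = 12.602 + (5.64 − 12.602) × 0.2847 = 12.602 − 1.982 = 10.620 kg/m².

10.6 kg/m²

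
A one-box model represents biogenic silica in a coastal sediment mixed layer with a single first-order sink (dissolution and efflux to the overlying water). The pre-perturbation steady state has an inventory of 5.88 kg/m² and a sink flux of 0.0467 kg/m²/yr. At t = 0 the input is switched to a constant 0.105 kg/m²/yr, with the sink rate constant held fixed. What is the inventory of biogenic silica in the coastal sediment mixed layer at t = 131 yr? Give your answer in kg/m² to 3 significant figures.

10.6 kg/m²

Residence time τ = M₀/F₀ = 125.9 yr. The eventual steady state is M_∞ = M₀·(F₁/F₀) = 5.88 × 0.105/0.0467 = 13.221 kg/m².
The anomaly ΔM(t) = M(t) − M_∞ decays as ΔM₀·e^(−t/τ) with ΔM₀ = 5.88 − 13.221 = −7.341 kg/m².
At t = 131 yr, e^(−t/τ) = e^(−1.040) = 0.3533, so ΔM = −2.593 kg/m² and M = 13.221 − 2.593 = 10.627 kg/m².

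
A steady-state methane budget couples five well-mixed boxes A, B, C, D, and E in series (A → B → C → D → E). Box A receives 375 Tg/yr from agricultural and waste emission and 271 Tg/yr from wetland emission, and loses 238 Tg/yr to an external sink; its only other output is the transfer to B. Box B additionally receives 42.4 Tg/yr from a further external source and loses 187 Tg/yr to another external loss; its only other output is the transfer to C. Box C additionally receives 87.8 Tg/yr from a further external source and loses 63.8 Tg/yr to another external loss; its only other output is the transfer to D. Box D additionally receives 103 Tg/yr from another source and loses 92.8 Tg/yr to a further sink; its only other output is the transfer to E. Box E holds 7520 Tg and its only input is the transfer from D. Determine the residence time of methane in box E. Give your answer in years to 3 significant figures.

25.3 yr

Box A: F(A→B) = (375 + 271) − 238 = 408.00 Tg/yr.
Box B: F(B→C) = (408.00 + 42.4) − 187 = 263.40 Tg/yr.
Box C: F(C→D) = (263.40 + 87.8) − 63.8 = 287.40 Tg/yr.
Box D: F(D→E) = (287.40 + 103) − 92.8 = 297.60 Tg/yr.
Box E throughput = its input = 297.60 Tg/yr; τ = 7520 / 297.60 = 25.27 yr.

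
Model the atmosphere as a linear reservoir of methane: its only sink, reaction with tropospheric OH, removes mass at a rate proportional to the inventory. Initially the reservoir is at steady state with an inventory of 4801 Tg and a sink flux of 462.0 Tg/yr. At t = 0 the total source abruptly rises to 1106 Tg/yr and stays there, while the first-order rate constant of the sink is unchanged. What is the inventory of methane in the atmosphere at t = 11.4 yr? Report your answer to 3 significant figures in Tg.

9260 Tg

τ = M₀/F₀ = 4801/462.0 = 10.39 yr; rate constant k = 1/τ.
New steady state M_∞ = F₁/k = F₁·τ = 1106 × 10.39 = 11493 Tg.
M(t) = M_∞ + (M₀ − M_∞)·e^(−t/τ); t/τ = 11.4/10.39 = 1.097, so e^(−t/τ) = 0.3339.
M(t) = 11493 − 6692 × 0.3339 = 9259.0 Tg.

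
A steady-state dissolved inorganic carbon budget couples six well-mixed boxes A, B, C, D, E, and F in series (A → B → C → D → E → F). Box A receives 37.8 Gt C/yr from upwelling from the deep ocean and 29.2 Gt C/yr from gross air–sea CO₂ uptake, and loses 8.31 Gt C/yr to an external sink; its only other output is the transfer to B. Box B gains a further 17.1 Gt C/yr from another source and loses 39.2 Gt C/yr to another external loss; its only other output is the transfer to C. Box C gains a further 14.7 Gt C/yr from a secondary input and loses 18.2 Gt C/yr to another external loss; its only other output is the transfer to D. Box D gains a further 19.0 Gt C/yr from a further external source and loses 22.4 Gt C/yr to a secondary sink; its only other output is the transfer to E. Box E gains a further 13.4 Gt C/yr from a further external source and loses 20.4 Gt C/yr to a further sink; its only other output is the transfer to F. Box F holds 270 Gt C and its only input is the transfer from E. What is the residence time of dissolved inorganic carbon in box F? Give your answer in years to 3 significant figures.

Box A: F(A→B) = (37.8 + 29.2) − 8.31 = 58.690 Gt C/yr.
Box B: F(B→C) = (58.690 + 17.1) − 39.2 = 36.590 Gt C/yr.
Box C: F(C→D) = (36.590 + 14.7) − 18.2 = 33.090 Gt C/yr.
Box D: F(D→E) = (33.090 + 19.0) − 22.4 = 29.690 Gt C/yr.
Box E: F(E→F) = (29.690 + 13.4) − 20.4 = 22.690 Gt C/yr.
Box F throughput = its input = 22.690 Gt C/yr; τ = 270 / 22.690 = 11.90 yr.

11.9 yr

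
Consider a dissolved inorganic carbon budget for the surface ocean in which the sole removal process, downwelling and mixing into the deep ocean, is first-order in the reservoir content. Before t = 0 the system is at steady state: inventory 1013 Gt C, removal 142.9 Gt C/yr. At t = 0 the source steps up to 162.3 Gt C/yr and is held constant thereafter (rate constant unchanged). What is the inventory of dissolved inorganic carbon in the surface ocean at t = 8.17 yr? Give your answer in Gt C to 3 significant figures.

Residence time τ = M₀/F₀ = 7.089 yr. The eventual steady state is M_∞ = M₀·(F₁/F₀) = 1013 × 162.3/142.9 = 1150.5 Gt C.
The anomaly ΔM(t) = M(t) − M_∞ decays as ΔM₀·e^(−t/τ) with ΔM₀ = 1013 − 1150.5 = −137.5 Gt C.
At t = 8.17 yr, e^(−t/τ) = e^(−1.153) = 0.3158, so ΔM = −43.44 Gt C and M = 1150.5 − 43.44 = 1107.1 Gt C.

1110 Gt C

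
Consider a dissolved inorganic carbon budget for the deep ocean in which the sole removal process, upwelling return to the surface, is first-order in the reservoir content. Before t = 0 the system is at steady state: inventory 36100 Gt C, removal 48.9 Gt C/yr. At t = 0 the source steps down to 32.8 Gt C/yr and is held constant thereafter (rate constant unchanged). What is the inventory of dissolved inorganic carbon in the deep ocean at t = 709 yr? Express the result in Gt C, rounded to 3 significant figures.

The sink rate constant is k = F₀/M₀ = 48.9/36100 = 0.001355 yr⁻¹.
Solving dM/dt = F₁ − kM with M(0) = M₀ gives M(t) = F₁/k + (M₀ − F₁/k)·e^(−kt).
F₁/k = 32.8/0.001355 = 24214 Gt C; kt = 0.001355 × 709 = 0.9604, e^(−kt) = 0.3827.
M(709) = 24214 + (36100 − 24214) × 0.3827 = 24214 + 4549 = 28763 Gt C.

28800 Gt C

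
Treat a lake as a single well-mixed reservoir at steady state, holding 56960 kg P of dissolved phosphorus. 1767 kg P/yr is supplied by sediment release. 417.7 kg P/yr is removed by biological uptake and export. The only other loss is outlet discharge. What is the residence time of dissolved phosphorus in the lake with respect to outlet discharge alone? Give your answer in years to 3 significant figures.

42.2 yr

At steady state ΣF_in = ΣF_out.
ΣF_in = 1767.0 kg P/yr.
Outlet discharge flux = ΣF_in − (417.7) = 1767.0 − 417.7 = 1349 kg P/yr.
τ = M / F = 56960 / 1349 = 42.21 yr.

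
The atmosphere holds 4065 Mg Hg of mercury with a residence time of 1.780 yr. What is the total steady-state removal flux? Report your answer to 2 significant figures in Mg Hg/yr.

2300 Mg Hg/yr

F = M / τ = 4065 / 1.780 = 2284 Mg Hg/yr.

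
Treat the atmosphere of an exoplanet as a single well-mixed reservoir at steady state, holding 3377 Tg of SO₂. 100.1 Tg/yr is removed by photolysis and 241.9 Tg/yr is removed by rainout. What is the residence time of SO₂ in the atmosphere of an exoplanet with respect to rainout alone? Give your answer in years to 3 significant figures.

14.0 yr

Residence time with respect to a single sink: τ = M / F_sink.
τ = 3377 / 241.9 = 13.96 yr.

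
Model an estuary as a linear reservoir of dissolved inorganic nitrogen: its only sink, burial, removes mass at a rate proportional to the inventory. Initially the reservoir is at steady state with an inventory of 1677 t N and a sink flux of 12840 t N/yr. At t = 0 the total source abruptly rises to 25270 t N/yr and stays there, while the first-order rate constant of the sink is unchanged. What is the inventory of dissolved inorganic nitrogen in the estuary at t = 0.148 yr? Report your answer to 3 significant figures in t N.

2780 t N

τ = M₀/F₀ = 1677/12840 = 0.1306 yr; rate constant k = 1/τ.
New steady state M_∞ = F₁/k = F₁·τ = 25270 × 0.1306 = 3300.5 t N.
M(t) = M_∞ + (M₀ − M_∞)·e^(−t/τ); t/τ = 0.148/0.1306 = 1.133, so e^(−t/τ) = 0.3220.
M(t) = 3300.5 − 1623 × 0.3220 = 2777.7 t N.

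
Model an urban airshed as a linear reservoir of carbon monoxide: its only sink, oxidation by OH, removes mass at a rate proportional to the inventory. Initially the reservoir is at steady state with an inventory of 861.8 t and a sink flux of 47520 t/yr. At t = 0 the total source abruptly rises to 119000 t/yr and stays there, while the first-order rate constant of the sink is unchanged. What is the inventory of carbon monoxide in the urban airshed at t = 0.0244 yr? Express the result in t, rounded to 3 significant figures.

1820 t

Residence time τ = M₀/F₀ = 0.01814 yr. The eventual steady state is M_∞ = M₀·(F₁/F₀) = 861.8 × 119000/47520 = 2158.1 t.
The anomaly ΔM(t) = M(t) − M_∞ decays as ΔM₀·e^(−t/τ) with ΔM₀ = 861.8 − 2158.1 = −1296 t.
At t = 0.0244 yr, e^(−t/τ) = e^(−1.345) = 0.2604, so ΔM = −337.6 t and M = 2158.1 − 337.6 = 1820.5 t.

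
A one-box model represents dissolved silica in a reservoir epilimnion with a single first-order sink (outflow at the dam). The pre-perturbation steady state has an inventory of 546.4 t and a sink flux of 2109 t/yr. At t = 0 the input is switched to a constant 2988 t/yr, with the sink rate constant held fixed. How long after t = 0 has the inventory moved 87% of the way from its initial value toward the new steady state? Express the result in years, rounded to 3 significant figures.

τ = M₀/F₀ = 546.4/2109 = 0.2591 yr.
The remaining gap fraction is e^(−t/τ); 87% covered ⇒ e^(−t/τ) = 0.130.
t = −τ ln(0.130) = 0.2591 × 2.040 = 0.5286 yr.

0.529 yr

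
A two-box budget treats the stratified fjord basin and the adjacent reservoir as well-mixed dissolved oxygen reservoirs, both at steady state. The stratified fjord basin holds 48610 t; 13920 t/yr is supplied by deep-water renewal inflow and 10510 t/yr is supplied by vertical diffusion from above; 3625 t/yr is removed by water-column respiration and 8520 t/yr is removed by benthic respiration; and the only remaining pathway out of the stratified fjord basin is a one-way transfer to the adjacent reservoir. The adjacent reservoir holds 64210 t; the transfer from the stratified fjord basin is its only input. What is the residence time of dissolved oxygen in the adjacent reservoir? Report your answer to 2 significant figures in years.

Balance the stratified fjord basin: ΣF_in = 13920 + 10510 = 24430 t/yr.
Transfer to the adjacent reservoir = ΣF_in − (3625 + 8520) = 12285 t/yr.
At steady state the output of the adjacent reservoir equals its input, 12285 t/yr.
τ = M / F = 64210 / 12285 = 5.227 yr.

5.2 yr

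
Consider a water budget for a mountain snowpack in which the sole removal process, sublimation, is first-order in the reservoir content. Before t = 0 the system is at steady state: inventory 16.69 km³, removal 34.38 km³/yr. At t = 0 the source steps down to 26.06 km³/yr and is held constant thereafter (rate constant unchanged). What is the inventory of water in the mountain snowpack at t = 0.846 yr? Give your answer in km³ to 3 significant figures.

The sink rate constant is k = F₀/M₀ = 34.38/16.69 = 2.060 yr⁻¹.
Solving dM/dt = F₁ − kM with M(0) = M₀ gives M(t) = F₁/k + (M₀ − F₁/k)·e^(−kt).
F₁/k = 26.06/2.060 = 12.651 km³; kt = 2.060 × 0.846 = 1.743, e^(−kt) = 0.1750.
M(0.846) = 12.651 + (16.69 − 12.651) × 0.1750 = 12.651 + 0.7070 = 13.358 km³.

13.4 km³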